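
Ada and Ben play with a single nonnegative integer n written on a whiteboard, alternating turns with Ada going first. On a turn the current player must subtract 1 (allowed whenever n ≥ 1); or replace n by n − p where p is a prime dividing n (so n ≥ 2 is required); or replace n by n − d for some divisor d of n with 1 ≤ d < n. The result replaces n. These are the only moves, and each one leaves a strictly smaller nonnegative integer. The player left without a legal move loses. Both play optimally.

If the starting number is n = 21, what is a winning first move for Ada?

Compute win/loss labels from the base case upward. A position with no move is L. Any other position is W if it can reach an L in one move, else L.
n=0: no move → L
n=1: can move to 0, which is L ⇒ W
n=2: can move to 0, which is L ⇒ W
n=3: can move to 0, which is L ⇒ W
n=4: moves to 2(W), 3(W); every one is W ⇒ L
n=5: can move to 0, which is L ⇒ W
n=6: can move to 4, which is L ⇒ W
n=7: can move to 0, which is L ⇒ W
n=8: can move to 4, which is L ⇒ W
n=9: moves to 6(W), 8(W); every one is W ⇒ L
n=10: can move to 9, which is L ⇒ W
n=11: can move to 0, which is L ⇒ W
n=12: can move to 9, which is L ⇒ W
n=13: can move to 0, which is L ⇒ W
n=14: moves to 7(W), 12(W), 13(W); every one is W ⇒ L
n=15: can move to 14, which is L ⇒ W
n=16: can move to 14, which is L ⇒ W
n=17: can move to 0, which is L ⇒ W
n=18: can move to 9, which is L ⇒ W
n=19: can move to 0, which is L ⇒ W
n=20: moves to 10(W), 15(W), 16(W), 18(W), 19(W); every one is W ⇒ L
n=21: can move to 14, which is L ⇒ W
From 21, the L positions reachable in one move are: 14, 20. Any move reaching one of these is winning.

Move to 14.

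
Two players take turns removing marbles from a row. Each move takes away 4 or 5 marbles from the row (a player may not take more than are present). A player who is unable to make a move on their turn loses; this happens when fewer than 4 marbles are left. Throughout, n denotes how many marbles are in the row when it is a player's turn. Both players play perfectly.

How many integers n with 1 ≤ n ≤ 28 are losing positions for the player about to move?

Build the W/L table. Terminal = L. A non-terminal position is W if it has a move to some L; otherwise it is L.
n=0: no move → L
n=1: no move → L
n=2: no move → L
n=3: no move → L
n=4: reaches L-position 0 → W
n=5: reaches L-position 1 → W
n=6: reaches L-position 2 → W
n=7: reaches L-position 3 → W
n=8: reaches L-position 3 → W
n=9: only reaches 5(W), 4(W), all W → L
n=10: only reaches 6(W), 5(W), all W → L
n=11: only reaches 7(W), 6(W), all W → L
n=12: only reaches 8(W), 7(W), all W → L
n=13: reaches L-position 9 → W
n=14: reaches L-position 10 → W
n=15: reaches L-position 11 → W
n=16: reaches L-position 12 → W
n=17: reaches L-position 12 → W
n=18: only reaches 14(W), 13(W), all W → L
n=19: only reaches 15(W), 14(W), all W → L
n=20: only reaches 16(W), 15(W), all W → L
n=21: only reaches 17(W), 16(W), all W → L
n=22: reaches L-position 18 → W
n=23: reaches L-position 19 → W
n=24: reaches L-position 20 → W
n=25: reaches L-position 21 → W
n=26: reaches L-position 21 → W
n=27: only reaches 23(W), 22(W), all W → L
n=28: only reaches 24(W), 23(W), all W → L
L entries with 1 ≤ n ≤ 28 (n=0 is outside the asked range and is not counted): n = 1, 2, 3, 9, 10, 11, 12, 18, 19, 20, 21, 27, 28; that makes 13.

13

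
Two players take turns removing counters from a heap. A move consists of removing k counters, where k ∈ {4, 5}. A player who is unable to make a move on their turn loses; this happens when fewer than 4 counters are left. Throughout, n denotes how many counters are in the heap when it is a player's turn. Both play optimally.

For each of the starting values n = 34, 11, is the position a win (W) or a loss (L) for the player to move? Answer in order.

34: W, 11: L

Positions with no move are L. A position that does have a move is losing for the player to move precisely when every available move leads to a winning position for the opponent. Fill in the labels:
n=0: no move → L
n=1: no move → L
n=2: no move → L
n=3: no move → L
n=4: →0(L), so W
n=5: →1(L), so W
n=6: →2(L), so W
n=7: →3(L), so W
n=8: →3(L), so W
n=9: →5(W), 4(W) — all W, so L
n=10: →6(W), 5(W) — all W, so L
n=11: →7(W), 6(W) — all W, so L
n=12: →8(W), 7(W) — all W, so L
n=13: →9(L), so W
n=14: →10(L), so W
n=15: →11(L), so W
n=16: →12(L), so W
n=17: →12(L), so W
n=18: →14(W), 13(W) — all W, so L
n=19: →15(W), 14(W) — all W, so L
n=20: →16(W), 15(W) — all W, so L
n=21: →17(W), 16(W) — all W, so L
n=22: →18(L), so W
n=23: →19(L), so W
n=24: →20(L), so W
n=25: →21(L), so W
n=26: →21(L), so W
n=27: →23(W), 22(W) — all W, so L
n=28: →24(W), 23(W) — all W, so L
n=29: →25(W), 24(W) — all W, so L
n=30: →26(W), 25(W) — all W, so L
n=31: →27(L), so W
n=32: →28(L), so W
n=33: →29(L), so W
n=34: →30(L), so W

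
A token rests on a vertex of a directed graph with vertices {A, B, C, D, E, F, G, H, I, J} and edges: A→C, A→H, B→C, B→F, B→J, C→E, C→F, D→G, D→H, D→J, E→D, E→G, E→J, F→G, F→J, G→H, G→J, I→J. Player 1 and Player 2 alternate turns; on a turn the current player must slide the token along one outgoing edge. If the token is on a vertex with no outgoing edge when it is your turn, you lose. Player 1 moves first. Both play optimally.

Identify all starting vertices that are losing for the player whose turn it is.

C, H, J

Label each position W (a win for the player to move) or L (a loss). A position with no legal move is L; any other position is W exactly when some move reaches an L, and L when every move reaches a W.
Every edge goes from a vertex to one that appears earlier in the order J, H, G, D, E, F, C, I, A, B, so processing vertices in that order labels each vertex after all of its successors.
J: no outgoing edge → L
H: no outgoing edge → L
G: reaches L-position H → W
D: reaches L-position H → W
E: reaches L-position J → W
F: reaches L-position J → W
C: only reaches F(W), E(W), all W → L
I: reaches L-position J → W
A: reaches L-position C → W
B: reaches L-position C → W
The losing starting vertices are exactly the entries labelled L in this table (3 of them).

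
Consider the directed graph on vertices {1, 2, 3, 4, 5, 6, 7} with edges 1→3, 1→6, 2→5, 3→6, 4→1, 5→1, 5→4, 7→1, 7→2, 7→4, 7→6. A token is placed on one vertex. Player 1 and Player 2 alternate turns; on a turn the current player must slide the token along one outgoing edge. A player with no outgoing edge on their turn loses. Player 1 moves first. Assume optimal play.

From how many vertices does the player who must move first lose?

Compute win/loss labels from the base case upward. A position with no move is L. Any other position is W if it can reach an L in one move, else L.
Every edge goes from a vertex to one that appears earlier in the order 6, 3, 1, 4, 5, 2, 7, so processing vertices in that order labels each vertex after all of its successors.
6: no outgoing edge → L
3: →6(L), so W
1: →6(L), so W
4: →1(W) only, which is W, so L
5: →4(L), so W
2: →5(W) only, which is W, so L
7: →2(L), so W
The L vertices are 2, 4, 6; that is 3 in all.

3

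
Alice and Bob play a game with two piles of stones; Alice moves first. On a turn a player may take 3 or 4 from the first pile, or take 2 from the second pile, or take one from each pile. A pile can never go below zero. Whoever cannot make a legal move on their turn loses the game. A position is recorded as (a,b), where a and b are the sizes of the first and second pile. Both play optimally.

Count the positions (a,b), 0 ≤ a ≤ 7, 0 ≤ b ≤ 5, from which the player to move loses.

21

Positions with no move are L. A position that does have a move is losing for the player to move precisely when every available move leads to a winning position for the opponent. Fill in the labels:
Every move lowers a or b (never raises either), so fill the grid row by row in increasing a, and left to right within a row: each cell's successors are then already labelled.
      b=0  b=1  b=2  b=3  b=4  b=5
a=0:    L    L    W    W    L    L
a=1:    L    W    W    L    L    W
a=2:    L    W    W    L    W    W
a=3:    W    W    L    L    W    W
a=4:    W    W    L    W    W    W
a=5:    W    L    L    W    W    L
a=6:    W    L    W    W    L    L
a=7:    L    L    W    W    L    W
Cells with no legal move (terminal, hence L): (0,0), (0,1), (1,0), (2,0).
The remaining L cells, each justified by listing all of its moves:
(0,4): L (sole option (0,2)(W) is W)
(0,5): L (sole option (0,3)(W) is W)
(1,3): L (options (1,1)(W), (0,2)(W) are all W)
(1,4): L (options (1,2)(W), (0,3)(W) are all W)
(2,3): L (options (2,1)(W), (1,2)(W) are all W)
(3,2): L (options (0,2)(W), (3,0)(W), (2,1)(W) are all W)
(3,3): L (options (0,3)(W), (3,1)(W), (2,2)(W) are all W)
(4,2): L (options (1,2)(W), (0,2)(W), (4,0)(W), (3,1)(W) are all W)
(5,1): L (options (2,1)(W), (1,1)(W), (4,0)(W) are all W)
(5,2): L (options (2,2)(W), (1,2)(W), (5,0)(W), (4,1)(W) are all W)
(5,5): L (options (2,5)(W), (1,5)(W), (5,3)(W), (4,4)(W) are all W)
(6,1): L (options (3,1)(W), (2,1)(W), (5,0)(W) are all W)
(6,4): L (options (3,4)(W), (2,4)(W), (6,2)(W), (5,3)(W) are all W)
(6,5): L (options (3,5)(W), (2,5)(W), (6,3)(W), (5,4)(W) are all W)
(7,0): L (options (4,0)(W), (3,0)(W) are all W)
(7,1): L (options (4,1)(W), (3,1)(W), (6,0)(W) are all W)
(7,4): L (options (4,4)(W), (3,4)(W), (7,2)(W), (6,3)(W) are all W)
Every other cell has at least one move into one of the L cells above, so it is W.
L cells per row: a=0: 4, a=1: 3, a=2: 2, a=3: 2, a=4: 1, a=5: 3, a=6: 3, a=7: 3; total 21.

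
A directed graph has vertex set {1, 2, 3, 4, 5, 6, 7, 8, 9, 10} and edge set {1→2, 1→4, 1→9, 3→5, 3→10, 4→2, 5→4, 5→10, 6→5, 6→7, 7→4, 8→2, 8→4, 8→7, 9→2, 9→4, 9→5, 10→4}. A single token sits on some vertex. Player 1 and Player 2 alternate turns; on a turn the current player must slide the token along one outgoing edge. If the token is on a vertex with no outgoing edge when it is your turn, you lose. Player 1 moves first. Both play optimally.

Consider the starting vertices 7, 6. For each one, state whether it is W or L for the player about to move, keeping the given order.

7: L, 6: W

Label each position W (a win for the player to move) or L (a loss). A position with no legal move is L; any other position is W exactly when some move reaches an L, and L when every move reaches a W.
Every edge goes from a vertex to one that appears earlier in the order 2, 4, 10, 5, 7, 8, 9, 3, 6, 1, so processing vertices in that order labels each vertex after all of its successors.
2: no outgoing edge → L
4: can move to 2, which is L ⇒ W
10: the only move is to 4(W), a W ⇒ L
5: can move to 10, which is L ⇒ W
7: the only move is to 4(W), a W ⇒ L
8: can move to 7, which is L ⇒ W
9: can move to 2, which is L ⇒ W
3: can move to 10, which is L ⇒ W
6: can move to 7, which is L ⇒ W
1: can move to 2, which is L ⇒ W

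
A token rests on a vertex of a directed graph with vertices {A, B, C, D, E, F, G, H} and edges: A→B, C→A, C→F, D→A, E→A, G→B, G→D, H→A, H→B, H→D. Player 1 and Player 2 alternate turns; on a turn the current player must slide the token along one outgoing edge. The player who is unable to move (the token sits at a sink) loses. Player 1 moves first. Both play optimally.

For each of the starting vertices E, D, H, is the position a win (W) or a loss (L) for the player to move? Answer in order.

Label each position W (a win for the player to move) or L (a loss). A position with no legal move is L; any other position is W exactly when some move reaches an L, and L when every move reaches a W.
Every edge goes from a vertex to one that appears earlier in the order B, F, A, D, G, H, E, C, so processing vertices in that order labels each vertex after all of its successors.
B: no outgoing edge → L
F: no outgoing edge → L
A: →B(L), so W
D: →A(W) only, which is W, so L
G: →D(L), so W
H: →D(L), so W
E: →A(W) only, which is W, so L
C: →F(L), so W

E: L, D: L, H: W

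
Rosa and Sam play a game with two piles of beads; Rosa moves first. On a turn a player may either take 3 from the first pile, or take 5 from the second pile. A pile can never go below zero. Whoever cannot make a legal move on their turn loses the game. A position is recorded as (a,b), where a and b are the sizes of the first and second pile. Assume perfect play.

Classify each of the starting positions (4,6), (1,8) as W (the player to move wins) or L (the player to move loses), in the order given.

(4,6): L, (1,8): W

Work bottom-up. With no move the player to move loses. Otherwise the position is W if at least one move leads to an L position for the opponent, and L if every move leads to a W.
No move ever increases a pile, so every position that can arise here has a ≤ 4 and b ≤ 8; it is enough to label the cells with 0 ≤ a ≤ 4 and 0 ≤ b ≤ 8.
Every move lowers a or b (never raises either), so fill the grid row by row in increasing a, and left to right within a row: each cell's successors are then already labelled.
      b=0  b=1  b=2  b=3  b=4  b=5  b=6  b=7  b=8
a=0:    L    L    L    L    L    W    W    W    W
a=1:    L    L    L    L    L    W    W    W    W
a=2:    L    L    L    L    L    W    W    W    W
a=3:    W    W    W    W    W    L    L    L    L
a=4:    W    W    W    W    W    L    L    L    L
Cells with no legal move (terminal, hence L): (0,0), (0,1), (0,2), (0,3), (0,4), (1,0), (1,1), (1,2), (1,3), (1,4), (2,0), (2,1), (2,2), (2,3), (2,4).
The remaining L cells, each justified by listing all of its moves:
(3,5): →(0,5)(W), (3,0)(W) — all W, so L
(3,6): →(0,6)(W), (3,1)(W) — all W, so L
(3,7): →(0,7)(W), (3,2)(W) — all W, so L
(3,8): →(0,8)(W), (3,3)(W) — all W, so L
(4,5): →(1,5)(W), (4,0)(W) — all W, so L
(4,6): →(1,6)(W), (4,1)(W) — all W, so L
(4,7): →(1,7)(W), (4,2)(W) — all W, so L
(4,8): →(1,8)(W), (4,3)(W) — all W, so L
Every other cell has at least one move into one of the L cells above, so it is W.
(4,6): one of the L cells justified above, so L
(1,8): the move to (1,3) reaches an L cell, so W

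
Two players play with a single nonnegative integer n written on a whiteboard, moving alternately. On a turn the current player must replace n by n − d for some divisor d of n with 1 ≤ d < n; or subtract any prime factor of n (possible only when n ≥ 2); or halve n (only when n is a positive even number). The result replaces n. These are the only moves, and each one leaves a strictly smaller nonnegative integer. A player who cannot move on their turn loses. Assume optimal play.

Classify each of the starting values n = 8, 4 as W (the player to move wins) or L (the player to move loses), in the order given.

8: W, 4: L

Positions with no move are L. A position that does have a move is losing for the player to move precisely when every available move leads to a winning position for the opponent. Fill in the labels:
n=0: no move → L
n=1: no move → L
n=2: can move to 0, which is L ⇒ W
n=3: can move to 0, which is L ⇒ W
n=4: moves to 2(W), 3(W); every one is W ⇒ L
n=5: can move to 0, which is L ⇒ W
n=6: can move to 4, which is L ⇒ W
n=7: can move to 0, which is L ⇒ W
n=8: can move to 4, which is L ⇒ W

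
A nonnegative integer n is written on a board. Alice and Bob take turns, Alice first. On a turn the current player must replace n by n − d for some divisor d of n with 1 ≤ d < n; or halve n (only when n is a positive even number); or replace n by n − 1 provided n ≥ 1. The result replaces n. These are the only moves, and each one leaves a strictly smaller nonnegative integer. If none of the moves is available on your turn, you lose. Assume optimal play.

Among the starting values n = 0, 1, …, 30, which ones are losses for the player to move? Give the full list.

0, 2, 5, 7, 9, 11, 13, 15, 17, 19, 21, 23, 25, 27, 29

Positions with no move are L. A position that does have a move is losing for the player to move precisely when every available move leads to a winning position for the opponent. Fill in the labels:
n=0: no move → L
n=1: →0(L), so W
n=2: →1(W) only, which is W, so L
n=3: →2(L), so W
n=4: →2(L), so W
n=5: →4(W) only, which is W, so L
n=6: →5(L), so W
n=7: →6(W) only, which is W, so L
n=8: →7(L), so W
n=9: →6(W), 8(W) — all W, so L
n=10: →5(L), so W
n=11: →10(W) only, which is W, so L
n=12: →9(L), so W
n=13: →12(W) only, which is W, so L
n=14: →7(L), so W
n=15: →10(W), 12(W), 14(W) — all W, so L
n=16: →15(L), so W
n=17: →16(W) only, which is W, so L
n=18: →9(L), so W
n=19: →18(W) only, which is W, so L
n=20: →15(L), so W
n=21: →14(W), 18(W), 20(W) — all W, so L
n=22: →11(L), so W
n=23: →22(W) only, which is W, so L
n=24: →21(L), so W
n=25: →20(W), 24(W) — all W, so L
n=26: →13(L), so W
n=27: →18(W), 24(W), 26(W) — all W, so L
n=28: →21(L), so W
n=29: →28(W) only, which is W, so L
n=30: →15(L), so W
Reading off the rows marked L gives the requested list; there are 15 such values of n.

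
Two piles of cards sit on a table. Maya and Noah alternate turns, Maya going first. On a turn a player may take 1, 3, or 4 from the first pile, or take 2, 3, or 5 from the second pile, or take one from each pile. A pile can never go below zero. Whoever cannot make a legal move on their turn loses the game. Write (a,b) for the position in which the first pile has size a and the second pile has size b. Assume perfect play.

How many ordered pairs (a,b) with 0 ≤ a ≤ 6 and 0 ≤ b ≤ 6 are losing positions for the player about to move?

Work bottom-up. With no move the player to move loses. Otherwise the position is W if at least one move leads to an L position for the opponent, and L if every move leads to a W.
Every move lowers a or b (never raises either), so fill the grid row by row in increasing a, and left to right within a row: each cell's successors are then already labelled.
      b=0  b=1  b=2  b=3  b=4  b=5  b=6
a=0:    L    L    W    W    W    W    W
a=1:    W    W    W    L    L    W    W
a=2:    L    L    W    W    W    W    W
a=3:    W    W    W    L    L    W    W
a=4:    W    W    L    W    W    W    L
a=5:    W    W    W    W    W    L    W
a=6:    W    W    L    W    W    W    W
Cells with no legal move (terminal, hence L): (0,0), (0,1).
The remaining L cells, each justified by listing all of its moves:
(1,3): →(0,3)(W), (1,1)(W), (1,0)(W), (0,2)(W) — all W, so L
(1,4): →(0,4)(W), (1,2)(W), (1,1)(W), (0,3)(W) — all W, so L
(2,0): →(1,0)(W) only, which is W, so L
(2,1): →(1,1)(W), (1,0)(W) — all W, so L
(3,3): →(2,3)(W), (0,3)(W), (3,1)(W), (3,0)(W), (2,2)(W) — all W, so L
(3,4): →(2,4)(W), (0,4)(W), (3,2)(W), (3,1)(W), (2,3)(W) — all W, so L
(4,2): →(3,2)(W), (1,2)(W), (0,2)(W), (4,0)(W), (3,1)(W) — all W, so L
(4,6): →(3,6)(W), (1,6)(W), (0,6)(W), (4,4)(W), (4,3)(W), (4,1)(W), (3,5)(W) — all W, so L
(5,5): →(4,5)(W), (2,5)(W), (1,5)(W), (5,3)(W), (5,2)(W), (5,0)(W), (4,4)(W) — all W, so L
(6,2): →(5,2)(W), (3,2)(W), (2,2)(W), (6,0)(W), (5,1)(W) — all W, so L
Every other cell has at least one move into one of the L cells above, so it is W.
L cells per row: a=0: 2, a=1: 2, a=2: 2, a=3: 2, a=4: 2, a=5: 1, a=6: 1; total 12.

12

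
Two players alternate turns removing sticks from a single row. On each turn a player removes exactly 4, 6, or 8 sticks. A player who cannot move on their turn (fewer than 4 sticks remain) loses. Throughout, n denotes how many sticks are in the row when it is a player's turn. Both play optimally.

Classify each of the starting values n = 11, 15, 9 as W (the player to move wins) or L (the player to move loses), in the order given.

Compute win/loss labels from the base case upward. A position with no move is L. Any other position is W if it can reach an L in one move, else L.
n=0: no move → L
n=1: no move → L
n=2: no move → L
n=3: no move → L
n=4: can move to 0, which is L ⇒ W
n=5: can move to 1, which is L ⇒ W
n=6: can move to 2, which is L ⇒ W
n=7: can move to 3, which is L ⇒ W
n=8: can move to 2, which is L ⇒ W
n=9: can move to 3, which is L ⇒ W
n=10: can move to 2, which is L ⇒ W
n=11: can move to 3, which is L ⇒ W
n=12: moves to 8(W), 6(W), 4(W); every one is W ⇒ L
n=13: moves to 9(W), 7(W), 5(W); every one is W ⇒ L
n=14: moves to 10(W), 8(W), 6(W); every one is W ⇒ L
n=15: moves to 11(W), 9(W), 7(W); every one is W ⇒ L

11: W, 15: L, 9: W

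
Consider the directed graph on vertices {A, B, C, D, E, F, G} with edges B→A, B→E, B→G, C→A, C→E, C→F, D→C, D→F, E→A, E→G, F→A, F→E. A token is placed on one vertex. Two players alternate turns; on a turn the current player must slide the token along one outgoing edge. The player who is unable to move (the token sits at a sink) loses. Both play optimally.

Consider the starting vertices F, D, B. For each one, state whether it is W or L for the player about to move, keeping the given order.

F: W, D: L, B: W

Work bottom-up. With no move the player to move loses. Otherwise the position is W if at least one move leads to an L position for the opponent, and L if every move leads to a W.
Every edge goes from a vertex to one that appears earlier in the order A, G, E, B, F, C, D, so processing vertices in that order labels each vertex after all of its successors.
A: no outgoing edge → L
G: no outgoing edge → L
E: reaches L-position G → W
B: reaches L-position G → W
F: reaches L-position A → W
C: reaches L-position A → W
D: only reaches C(W), F(W), all W → L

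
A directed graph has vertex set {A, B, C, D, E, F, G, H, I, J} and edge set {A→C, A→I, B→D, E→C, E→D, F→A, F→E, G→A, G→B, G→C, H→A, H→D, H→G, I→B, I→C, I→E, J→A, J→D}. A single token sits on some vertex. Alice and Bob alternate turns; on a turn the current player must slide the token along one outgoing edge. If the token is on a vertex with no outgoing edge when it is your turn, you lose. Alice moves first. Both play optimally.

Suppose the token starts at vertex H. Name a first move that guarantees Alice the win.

Move to D.

Positions with no move are L. A position that does have a move is losing for the player to move precisely when every available move leads to a winning position for the opponent. Fill in the labels:
Every edge goes from a vertex to one that appears earlier in the order D, C, E, B, I, A, F, G, J, H, so processing vertices in that order labels each vertex after all of its successors.
D: no outgoing edge → L
C: no outgoing edge → L
E: reaches L-position C → W
B: reaches L-position D → W
I: reaches L-position C → W
A: reaches L-position C → W
F: only reaches A(W), E(W), all W → L
G: reaches L-position C → W
J: reaches L-position D → W
H: reaches L-position D → W
From H, the L positions reachable in one move are: D.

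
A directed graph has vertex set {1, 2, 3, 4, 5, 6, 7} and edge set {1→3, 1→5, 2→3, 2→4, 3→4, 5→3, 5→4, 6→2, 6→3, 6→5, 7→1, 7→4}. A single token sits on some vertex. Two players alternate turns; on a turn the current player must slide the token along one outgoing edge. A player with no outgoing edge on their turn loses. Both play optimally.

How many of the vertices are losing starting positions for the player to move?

3

Work bottom-up. With no move the player to move loses. Otherwise the position is W if at least one move leads to an L position for the opponent, and L if every move leads to a W.
Every edge goes from a vertex to one that appears earlier in the order 4, 3, 5, 2, 1, 6, 7, so processing vertices in that order labels each vertex after all of its successors.
4: no outgoing edge → L
3: →4(L), so W
5: →4(L), so W
2: →4(L), so W
1: →5(W), 3(W) — all W, so L
6: →2(W), 5(W), 3(W) — all W, so L
7: →1(L), so W
The L vertices are 1, 4, 6; that is 3 in all.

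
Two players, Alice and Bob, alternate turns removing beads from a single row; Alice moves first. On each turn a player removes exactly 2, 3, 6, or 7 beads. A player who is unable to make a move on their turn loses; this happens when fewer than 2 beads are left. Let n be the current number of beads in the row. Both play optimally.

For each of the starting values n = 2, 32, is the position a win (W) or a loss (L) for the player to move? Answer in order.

2: W, 32: L

Positions with no move are L. A position that does have a move is losing for the player to move precisely when every available move leads to a winning position for the opponent. Fill in the labels:
n=0: no move → L
n=1: no move → L
n=2: can move to 0, which is L ⇒ W
n=3: can move to 1, which is L ⇒ W
n=4: can move to 1, which is L ⇒ W
n=5: moves to 3(W), 2(W); every one is W ⇒ L
n=6: can move to 0, which is L ⇒ W
n=7: can move to 5, which is L ⇒ W
n=8: can move to 5, which is L ⇒ W
n=9: moves to 7(W), 6(W), 3(W), 2(W); every one is W ⇒ L
n=10: moves to 8(W), 7(W), 4(W), 3(W); every one is W ⇒ L
n=11: can move to 9, which is L ⇒ W
n=12: can move to 10, which is L ⇒ W
n=13: can move to 10, which is L ⇒ W
n=14: moves to 12(W), 11(W), 8(W), 7(W); every one is W ⇒ L
n=15: can move to 9, which is L ⇒ W
n=16: can move to 14, which is L ⇒ W
n=17: can move to 14, which is L ⇒ W
n=18: moves to 16(W), 15(W), 12(W), 11(W); every one is W ⇒ L
n=19: moves to 17(W), 16(W), 13(W), 12(W); every one is W ⇒ L
n=20: can move to 18, which is L ⇒ W
n=21: can move to 19, which is L ⇒ W
n=22: can move to 19, which is L ⇒ W
n=23: moves to 21(W), 20(W), 17(W), 16(W); every one is W ⇒ L
n=24: can move to 18, which is L ⇒ W
n=25: can move to 23, which is L ⇒ W
n=26: can move to 23, which is L ⇒ W
n=27: moves to 25(W), 24(W), 21(W), 20(W); every one is W ⇒ L
n=28: moves to 26(W), 25(W), 22(W), 21(W); every one is W ⇒ L
n=29: can move to 27, which is L ⇒ W
n=30: can move to 28, which is L ⇒ W
n=31: can move to 28, which is L ⇒ W
n=32: moves to 30(W), 29(W), 26(W), 25(W); every one is W ⇒ L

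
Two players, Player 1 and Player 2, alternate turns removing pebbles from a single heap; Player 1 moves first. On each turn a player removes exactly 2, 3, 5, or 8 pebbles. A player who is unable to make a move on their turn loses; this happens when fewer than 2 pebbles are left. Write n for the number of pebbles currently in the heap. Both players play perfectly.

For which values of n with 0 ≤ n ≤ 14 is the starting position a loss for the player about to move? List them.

0, 1, 7, 11

Use the standard recursion: the mover loses at a terminal position; elsewhere, the mover wins exactly when some move hands the opponent an L position.
n=0: no move → L
n=1: no move → L
n=2: can move to 0, which is L ⇒ W
n=3: can move to 1, which is L ⇒ W
n=4: can move to 1, which is L ⇒ W
n=5: can move to 0, which is L ⇒ W
n=6: can move to 1, which is L ⇒ W
n=7: moves to 5(W), 4(W), 2(W); every one is W ⇒ L
n=8: can move to 0, which is L ⇒ W
n=9: can move to 7, which is L ⇒ W
n=10: can move to 7, which is L ⇒ W
n=11: moves to 9(W), 8(W), 6(W), 3(W); every one is W ⇒ L
n=12: can move to 7, which is L ⇒ W
n=13: can move to 11, which is L ⇒ W
n=14: can move to 11, which is L ⇒ W
Reading off the rows marked L gives the requested list; there are 4 such values of n.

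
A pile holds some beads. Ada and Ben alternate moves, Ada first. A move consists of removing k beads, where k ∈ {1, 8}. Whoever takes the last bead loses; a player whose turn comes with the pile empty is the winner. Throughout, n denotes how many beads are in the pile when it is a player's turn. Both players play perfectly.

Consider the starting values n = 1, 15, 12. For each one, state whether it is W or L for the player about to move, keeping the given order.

Build the W/L table. Terminal = W. A non-terminal position is W if it has a move to some L; otherwise it is L.
n=0: no move; the opponent has just taken the last bead and therefore loses → W
n=1: the only move is to 0(W), a W ⇒ L
n=2: can move to 1, which is L ⇒ W
n=3: the only move is to 2(W), a W ⇒ L
n=4: can move to 3, which is L ⇒ W
n=5: the only move is to 4(W), a W ⇒ L
n=6: can move to 5, which is L ⇒ W
n=7: the only move is to 6(W), a W ⇒ L
n=8: can move to 7, which is L ⇒ W
n=9: can move to 1, which is L ⇒ W
n=10: moves to 9(W), 2(W); every one is W ⇒ L
n=11: can move to 10, which is L ⇒ W
n=12: moves to 11(W), 4(W); every one is W ⇒ L
n=13: can move to 12, which is L ⇒ W
n=14: moves to 13(W), 6(W); every one is W ⇒ L
n=15: can move to 14, which is L ⇒ W

1: L, 15: W, 12: L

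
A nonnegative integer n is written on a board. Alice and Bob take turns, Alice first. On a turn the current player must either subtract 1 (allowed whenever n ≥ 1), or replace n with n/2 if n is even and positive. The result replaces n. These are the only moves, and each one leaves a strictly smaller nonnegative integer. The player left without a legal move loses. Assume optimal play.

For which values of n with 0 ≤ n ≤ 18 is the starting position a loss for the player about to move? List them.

Use the standard recursion: the mover loses at a terminal position; elsewhere, the mover wins exactly when some move hands the opponent an L position.
n=0: no move → L
n=1: can move to 0, which is L ⇒ W
n=2: the only move is to 1(W), a W ⇒ L
n=3: can move to 2, which is L ⇒ W
n=4: can move to 2, which is L ⇒ W
n=5: the only move is to 4(W), a W ⇒ L
n=6: can move to 5, which is L ⇒ W
n=7: the only move is to 6(W), a W ⇒ L
n=8: can move to 7, which is L ⇒ W
n=9: the only move is to 8(W), a W ⇒ L
n=10: can move to 5, which is L ⇒ W
n=11: the only move is to 10(W), a W ⇒ L
n=12: can move to 11, which is L ⇒ W
n=13: the only move is to 12(W), a W ⇒ L
n=14: can move to 7, which is L ⇒ W
n=15: the only move is to 14(W), a W ⇒ L
n=16: can move to 15, which is L ⇒ W
n=17: the only move is to 16(W), a W ⇒ L
n=18: can move to 9, which is L ⇒ W
Reading off the rows marked L gives the requested list; there are 9 such values of n.

0, 2, 5, 7, 9, 11, 13, 15, 17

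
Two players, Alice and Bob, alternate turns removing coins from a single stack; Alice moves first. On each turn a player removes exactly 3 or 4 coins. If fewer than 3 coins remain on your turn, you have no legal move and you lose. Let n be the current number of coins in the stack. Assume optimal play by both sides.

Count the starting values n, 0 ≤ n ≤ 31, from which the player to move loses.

15

Work bottom-up. With no move the player to move loses. Otherwise the position is W if at least one move leads to an L position for the opponent, and L if every move leads to a W.
n=0: no move → L
n=1: no move → L
n=2: no move → L
n=3: →0(L), so W
n=4: →1(L), so W
n=5: →2(L), so W
n=6: →2(L), so W
n=7: →4(W), 3(W) — all W, so L
n=8: →5(W), 4(W) — all W, so L
n=9: →6(W), 5(W) — all W, so L
n=10: →7(L), so W
n=11: →8(L), so W
n=12: →9(L), so W
n=13: →9(L), so W
n=14: →11(W), 10(W) — all W, so L
n=15: →12(W), 11(W) — all W, so L
n=16: →13(W), 12(W) — all W, so L
n=17: →14(L), so W
n=18: →15(L), so W
n=19: →16(L), so W
n=20: →16(L), so W
n=21: →18(W), 17(W) — all W, so L
n=22: →19(W), 18(W) — all W, so L
n=23: →20(W), 19(W) — all W, so L
n=24: →21(L), so W
n=25: →22(L), so W
n=26: →23(L), so W
n=27: →23(L), so W
n=28: →25(W), 24(W) — all W, so L
n=29: →26(W), 25(W) — all W, so L
n=30: →27(W), 26(W) — all W, so L
n=31: →28(L), so W
L entries with 0 ≤ n ≤ 31: n = 0, 1, 2, 7, 8, 9, 14, 15, 16, 21, 22, 23, 28, 29, 30; that makes 15.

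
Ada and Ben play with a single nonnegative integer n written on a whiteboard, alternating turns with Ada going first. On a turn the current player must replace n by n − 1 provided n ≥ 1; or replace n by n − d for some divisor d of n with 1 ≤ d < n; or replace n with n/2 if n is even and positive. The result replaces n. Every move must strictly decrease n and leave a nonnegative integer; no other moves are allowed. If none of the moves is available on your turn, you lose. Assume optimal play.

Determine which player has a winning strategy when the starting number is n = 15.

Ben wins.

Compute win/loss labels from the base case upward. A position with no move is L. Any other position is W if it can reach an L in one move, else L.
n=0: no move → L
n=1: reaches L-position 0 → W
n=2: only reaches 1(W), which is W → L
n=3: reaches L-position 2 → W
n=4: reaches L-position 2 → W
n=5: only reaches 4(W), which is W → L
n=6: reaches L-position 5 → W
n=7: only reaches 6(W), which is W → L
n=8: reaches L-position 7 → W
n=9: only reaches 6(W), 8(W), all W → L
n=10: reaches L-position 5 → W
n=11: only reaches 10(W), which is W → L
n=12: reaches L-position 9 → W
n=13: only reaches 12(W), which is W → L
n=14: reaches L-position 7 → W
n=15: only reaches 10(W), 12(W), 14(W), all W → L
Every move from 15 reaches a W position, so the mover loses.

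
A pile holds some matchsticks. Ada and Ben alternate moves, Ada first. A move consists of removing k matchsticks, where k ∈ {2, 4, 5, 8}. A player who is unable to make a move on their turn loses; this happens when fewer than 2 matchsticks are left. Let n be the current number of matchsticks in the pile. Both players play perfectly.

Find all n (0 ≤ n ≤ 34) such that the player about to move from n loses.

Label each position W (a win for the player to move) or L (a loss). A position with no legal move is L; any other position is W exactly when some move reaches an L, and L when every move reaches a W.
n=0: no move → L
n=1: no move → L
n=2: →0(L), so W
n=3: →1(L), so W
n=4: →0(L), so W
n=5: →1(L), so W
n=6: →1(L), so W
n=7: →5(W), 3(W), 2(W) — all W, so L
n=8: →0(L), so W
n=9: →7(L), so W
n=10: →8(W), 6(W), 5(W), 2(W) — all W, so L
n=11: →7(L), so W
n=12: →10(L), so W
n=13: →11(W), 9(W), 8(W), 5(W) — all W, so L
n=14: →10(L), so W
n=15: →13(L), so W
n=16: →14(W), 12(W), 11(W), 8(W) — all W, so L
n=17: →13(L), so W
n=18: →16(L), so W
n=19: →17(W), 15(W), 14(W), 11(W) — all W, so L
n=20: →16(L), so W
n=21: →19(L), so W
n=22: →20(W), 18(W), 17(W), 14(W) — all W, so L
n=23: →19(L), so W
n=24: →22(L), so W
n=25: →23(W), 21(W), 20(W), 17(W) — all W, so L
n=26: →22(L), so W
n=27: →25(L), so W
n=28: →26(W), 24(W), 23(W), 20(W) — all W, so L
n=29: →25(L), so W
n=30: →28(L), so W
n=31: →29(W), 27(W), 26(W), 23(W) — all W, so L
n=32: →28(L), so W
n=33: →31(L), so W
n=34: →32(W), 30(W), 29(W), 26(W) — all W, so L
The losing starting values of n are exactly the entries labelled L in this table (12 of them).

0, 1, 7, 10, 13, 16, 19, 22, 25, 28, 31, 34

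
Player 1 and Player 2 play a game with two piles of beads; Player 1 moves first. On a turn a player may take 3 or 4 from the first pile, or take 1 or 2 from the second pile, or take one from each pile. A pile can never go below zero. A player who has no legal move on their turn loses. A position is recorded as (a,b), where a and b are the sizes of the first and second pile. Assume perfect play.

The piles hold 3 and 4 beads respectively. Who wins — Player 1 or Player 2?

Classify positions by backward induction: terminal positions (no move available) are L. From any other position, the mover wins iff some move reaches an L.
No move ever increases a pile, so every position that can arise here has a ≤ 3 and b ≤ 4; it is enough to label the cells with 0 ≤ a ≤ 3 and 0 ≤ b ≤ 4.
Every move lowers a or b (never raises either), so fill the grid row by row in increasing a, and left to right within a row: each cell's successors are then already labelled.
      b=0  b=1  b=2  b=3  b=4
a=0:    L    W    W    L    W
a=1:    L    W    W    L    W
a=2:    L    W    W    L    W
a=3:    W    W    L    W    W
Cells with no legal move (terminal, hence L): (0,0), (1,0), (2,0).
The remaining L cells, each justified by listing all of its moves:
(0,3): L (options (0,2)(W), (0,1)(W) are all W)
(1,3): L (options (1,2)(W), (1,1)(W), (0,2)(W) are all W)
(2,3): L (options (2,2)(W), (2,1)(W), (1,2)(W) are all W)
(3,2): L (options (0,2)(W), (3,1)(W), (3,0)(W), (2,1)(W) are all W)
Every other cell has at least one move into one of the L cells above, so it is W.
From (3,4) Player 1 can move to (3,2), reaching an L position.

Player 1 wins.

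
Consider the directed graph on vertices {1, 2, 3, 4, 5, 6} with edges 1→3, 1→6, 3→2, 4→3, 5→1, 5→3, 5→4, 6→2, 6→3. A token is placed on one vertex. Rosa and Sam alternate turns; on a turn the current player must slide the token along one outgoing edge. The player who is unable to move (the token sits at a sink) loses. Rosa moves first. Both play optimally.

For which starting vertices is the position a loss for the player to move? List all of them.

Work bottom-up. With no move the player to move loses. Otherwise the position is W if at least one move leads to an L position for the opponent, and L if every move leads to a W.
Every edge goes from a vertex to one that appears earlier in the order 2, 3, 6, 4, 1, 5, so processing vertices in that order labels each vertex after all of its successors.
2: no outgoing edge → L
3: W (go to 2, an L position)
6: W (go to 2, an L position)
4: L (sole option 3(W) is W)
1: L (options 6(W), 3(W) are all W)
5: W (go to 1, an L position)
The losing starting vertices are exactly the entries labelled L in this table (3 of them).

1, 2, 4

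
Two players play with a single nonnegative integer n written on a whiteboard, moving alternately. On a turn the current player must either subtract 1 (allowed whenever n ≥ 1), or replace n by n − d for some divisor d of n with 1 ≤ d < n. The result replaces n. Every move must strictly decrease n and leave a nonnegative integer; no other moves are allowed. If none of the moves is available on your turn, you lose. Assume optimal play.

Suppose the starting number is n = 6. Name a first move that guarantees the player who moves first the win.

Move to 5.

Classify positions by backward induction: terminal positions (no move available) are L. From any other position, the mover wins iff some move reaches an L.
n=0: no move → L
n=1: can move to 0, which is L ⇒ W
n=2: the only move is to 1(W), a W ⇒ L
n=3: can move to 2, which is L ⇒ W
n=4: can move to 2, which is L ⇒ W
n=5: the only move is to 4(W), a W ⇒ L
n=6: can move to 5, which is L ⇒ W
From 6, the L positions reachable in one move are: 5.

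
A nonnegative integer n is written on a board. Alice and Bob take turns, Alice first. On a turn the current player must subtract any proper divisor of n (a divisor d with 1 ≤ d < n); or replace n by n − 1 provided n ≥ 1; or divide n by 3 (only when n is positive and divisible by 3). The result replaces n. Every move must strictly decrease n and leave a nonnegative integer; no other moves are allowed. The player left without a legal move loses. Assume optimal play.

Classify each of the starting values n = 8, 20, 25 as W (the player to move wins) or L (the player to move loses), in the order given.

8: W, 20: W, 25: L

Compute win/loss labels from the base case upward. A position with no move is L. Any other position is W if it can reach an L in one move, else L.
n=0: no move → L
n=1: →0(L), so W
n=2: →1(W) only, which is W, so L
n=3: →2(L), so W
n=4: →2(L), so W
n=5: →4(W) only, which is W, so L
n=6: →2(L), so W
n=7: →6(W) only, which is W, so L
n=8: →7(L), so W
n=9: →3(W), 6(W), 8(W) — all W, so L
n=10: →5(L), so W
n=11: →10(W) only, which is W, so L
n=12: →9(L), so W
n=13: →12(W) only, which is W, so L
n=14: →7(L), so W
n=15: →5(L), so W
n=16: →8(W), 12(W), 14(W), 15(W) — all W, so L
n=17: →16(L), so W
n=18: →9(L), so W
n=19: →18(W) only, which is W, so L
n=20: →16(L), so W
n=21: →7(L), so W
n=22: →11(L), so W
n=23: →22(W) only, which is W, so L
n=24: →16(L), so W
n=25: →20(W), 24(W) — all W, so L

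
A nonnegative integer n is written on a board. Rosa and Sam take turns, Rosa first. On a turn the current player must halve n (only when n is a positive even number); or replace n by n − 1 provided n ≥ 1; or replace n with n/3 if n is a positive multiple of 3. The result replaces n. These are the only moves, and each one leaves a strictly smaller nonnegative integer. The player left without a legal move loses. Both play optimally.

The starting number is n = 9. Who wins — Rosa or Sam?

Sam wins.

Positions with no move are L. A position that does have a move is losing for the player to move precisely when every available move leads to a winning position for the opponent. Fill in the labels:
n=0: no move → L
n=1: W (go to 0, an L position)
n=2: L (sole option 1(W) is W)
n=3: W (go to 2, an L position)
n=4: W (go to 2, an L position)
n=5: L (sole option 4(W) is W)
n=6: W (go to 2, an L position)
n=7: L (sole option 6(W) is W)
n=8: W (go to 7, an L position)
n=9: L (options 3(W), 8(W) are all W)
The starting position 9 is L: whatever Rosa does, the opponent receives a W position.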